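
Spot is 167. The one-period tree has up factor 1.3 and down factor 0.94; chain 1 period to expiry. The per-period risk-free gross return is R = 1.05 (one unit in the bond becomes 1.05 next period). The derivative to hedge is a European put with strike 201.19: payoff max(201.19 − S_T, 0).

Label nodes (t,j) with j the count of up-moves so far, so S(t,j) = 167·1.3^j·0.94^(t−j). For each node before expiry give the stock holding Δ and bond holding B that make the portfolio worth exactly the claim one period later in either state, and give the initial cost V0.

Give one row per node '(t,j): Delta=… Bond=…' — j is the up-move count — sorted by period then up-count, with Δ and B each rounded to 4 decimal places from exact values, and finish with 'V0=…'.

(0,0): Delta=-0.7354 Bond=152.0450
V0=29.2394

Since d<R<u, set p* = (R−d)/(u−d) = 0.3056; price each node as the discounted p*-expectation of its children.
Terminal values V(1,·): V(1,0)=44.2100, V(1,1)=0.0000
Node (0,0) S=167.0000: V=(p*·0.0000+(1−p*)·44.2100)/1.05=29.2394; Δ=(0.0000−44.2100)/(217.1000−156.9800)=-0.7354; B=V−Δ·S=152.0450
Self-financing check: at every node Δ·S+B equals the discounted successor values.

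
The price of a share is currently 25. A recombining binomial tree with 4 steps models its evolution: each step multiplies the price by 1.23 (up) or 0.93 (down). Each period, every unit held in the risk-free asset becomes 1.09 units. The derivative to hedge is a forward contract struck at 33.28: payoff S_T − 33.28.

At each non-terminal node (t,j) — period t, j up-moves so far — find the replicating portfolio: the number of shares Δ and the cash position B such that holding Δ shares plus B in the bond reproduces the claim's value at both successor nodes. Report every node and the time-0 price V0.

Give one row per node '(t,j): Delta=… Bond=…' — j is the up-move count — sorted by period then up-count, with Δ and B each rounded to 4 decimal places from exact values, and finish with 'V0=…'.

Under the risk-neutral measure, an up-move has probability p* = (R−d)/(u−d) = 0.5333 and values discount at R = 1.09.
Terminal payoffs: V(4,0)=-14.5787, V(4,1)=-8.5460, V(4,2)=-0.5673, V(4,3)=9.9852, V(4,4)=23.9417
(3,0): S=20.1089. Δ = (V_up−V_dn)/(S_up−S_dn) = (-8.5460−-14.5787)/(24.7340−18.7013) = 1.0000. V = [p*·-8.5460 + (1−p*)·-14.5787]/1.09 = -10.4232. B = V − Δ·S = -30.5321.
(3,1): S=26.5957. Δ = (V_up−V_dn)/(S_up−S_dn) = (-0.5673−-8.5460)/(32.7127−24.7340) = 1.0000. V = [p*·-0.5673 + (1−p*)·-8.5460]/1.09 = -3.9364. B = V − Δ·S = -30.5321.
(3,2): S=35.1749. Δ = (V_up−V_dn)/(S_up−S_dn) = (9.9852−-0.5673)/(43.2652−32.7127) = 1.0000. V = [p*·9.9852 + (1−p*)·-0.5673]/1.09 = 4.6428. B = V − Δ·S = -30.5321.
(3,3): S=46.5217. Δ = (V_up−V_dn)/(S_up−S_dn) = (23.9417−9.9852)/(57.2217−43.2652) = 1.0000. V = [p*·23.9417 + (1−p*)·9.9852]/1.09 = 15.9896. B = V − Δ·S = -30.5321.
(2,0): S=21.6225. Δ = (V_up−V_dn)/(S_up−S_dn) = (-3.9364−-10.4232)/(26.5957−20.1089) = 1.0000. V = [p*·-3.9364 + (1−p*)·-10.4232]/1.09 = -6.3886. B = V − Δ·S = -28.0111.
(2,1): S=28.5975. Δ = (V_up−V_dn)/(S_up−S_dn) = (4.6428−-3.9364)/(35.1749−26.5957) = 1.0000. V = [p*·4.6428 + (1−p*)·-3.9364]/1.09 = 0.5864. B = V − Δ·S = -28.0111.
(2,2): S=37.8225. Δ = (V_up−V_dn)/(S_up−S_dn) = (15.9896−4.6428)/(46.5217−35.1749) = 1.0000. V = [p*·15.9896 + (1−p*)·4.6428]/1.09 = 9.8114. B = V − Δ·S = -28.0111.
(1,0): S=23.2500. Δ = (V_up−V_dn)/(S_up−S_dn) = (0.5864−-6.3886)/(28.5975−21.6225) = 1.0000. V = [p*·0.5864 + (1−p*)·-6.3886]/1.09 = -2.4483. B = V − Δ·S = -25.6983.
(1,1): S=30.7500. Δ = (V_up−V_dn)/(S_up−S_dn) = (9.8114−0.5864)/(37.8225−28.5975) = 1.0000. V = [p*·9.8114 + (1−p*)·0.5864]/1.09 = 5.0517. B = V − Δ·S = -25.6983.
(0,0): S=25.0000. Δ = (V_up−V_dn)/(S_up−S_dn) = (5.0517−-2.4483)/(30.7500−23.2500) = 1.0000. V = [p*·5.0517 + (1−p*)·-2.4483]/1.09 = 1.4236. B = V − Δ·S = -23.5764.
Check: Δ(0,0)·S0 + B(0,0) = 1.4236 = V0.

(0,0): Delta=1.0000 Bond=-23.5764
(1,0): Delta=1.0000 Bond=-25.6983
(1,1): Delta=1.0000 Bond=-25.6983
(2,0): Delta=1.0000 Bond=-28.0111
(2,1): Delta=1.0000 Bond=-28.0111
(2,2): Delta=1.0000 Bond=-28.0111
(3,0): Delta=1.0000 Bond=-30.5321
(3,1): Delta=1.0000 Bond=-30.5321
(3,2): Delta=1.0000 Bond=-30.5321
(3,3): Delta=1.0000 Bond=-30.5321
V0=1.4236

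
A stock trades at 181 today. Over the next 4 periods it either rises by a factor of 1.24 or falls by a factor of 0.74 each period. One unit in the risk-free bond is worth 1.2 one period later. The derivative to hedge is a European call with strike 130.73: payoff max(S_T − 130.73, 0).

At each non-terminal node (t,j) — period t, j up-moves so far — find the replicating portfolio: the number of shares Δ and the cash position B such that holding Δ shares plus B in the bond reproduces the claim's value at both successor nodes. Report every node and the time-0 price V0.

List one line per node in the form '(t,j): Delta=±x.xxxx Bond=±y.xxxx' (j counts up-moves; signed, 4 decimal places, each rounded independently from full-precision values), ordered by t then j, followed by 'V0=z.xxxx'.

(0,0): Delta=0.9954 Bond=-62.1722
(1,0): Delta=0.9368 Bond=-66.7655
(1,1): Delta=0.9984 Bond=-75.2885
(2,0): Delta=0.3352 Bond=-20.4903
(2,1): Delta=0.9681 Bond=-85.3037
(2,2): Delta=1.0000 Bond=-90.7847
(3,0): Delta=0.0000 Bond=0.0000
(3,1): Delta=0.3526 Bond=-26.7265
(3,2): Delta=1.0000 Bond=-108.9417
(3,3): Delta=1.0000 Bond=-108.9417
V0=117.9927

Under the risk-neutral measure, an up-move has probability p* = (R−d)/(u−d) = 0.9200 and values discount at R = 1.2.
Payoff layer (t=4): V(4,0)=0.0000, V(4,1)=0.0000, V(4,2)=21.6701, V(4,3)=124.6432, V(4,4)=297.1927
(3,0): S=73.3455. Δ = (V_up−V_dn)/(S_up−S_dn) = (0.0000−0.0000)/(90.9485−54.2757) = 0.0000. V = [p*·0.0000 + (1−p*)·0.0000]/1.2 = 0.0000. B = V − Δ·S = 0.0000.
(3,1): S=122.9033. Δ = (V_up−V_dn)/(S_up−S_dn) = (21.6701−0.0000)/(152.4001−90.9485) = 0.3526. V = [p*·21.6701 + (1−p*)·0.0000]/1.2 = 16.6138. B = V − Δ·S = -26.7265.
(3,2): S=205.9461. Δ = (V_up−V_dn)/(S_up−S_dn) = (124.6432−21.6701)/(255.3732−152.4001) = 1.0000. V = [p*·124.6432 + (1−p*)·21.6701]/1.2 = 97.0045. B = V − Δ·S = -108.9417.
(3,3): S=345.0989. Δ = (V_up−V_dn)/(S_up−S_dn) = (297.1927−124.6432)/(427.9227−255.3732) = 1.0000. V = [p*·297.1927 + (1−p*)·124.6432]/1.2 = 236.1573. B = V − Δ·S = -108.9417.
(2,0): S=99.1156. Δ = (V_up−V_dn)/(S_up−S_dn) = (16.6138−0.0000)/(122.9033−73.3455) = 0.3352. V = [p*·16.6138 + (1−p*)·0.0000]/1.2 = 12.7372. B = V − Δ·S = -20.4903.
(2,1): S=166.0856. Δ = (V_up−V_dn)/(S_up−S_dn) = (97.0045−16.6138)/(205.9461−122.9033) = 0.9681. V = [p*·97.0045 + (1−p*)·16.6138]/1.2 = 75.4777. B = V − Δ·S = -85.3037.
(2,2): S=278.3056. Δ = (V_up−V_dn)/(S_up−S_dn) = (236.1573−97.0045)/(345.0989−205.9461) = 1.0000. V = [p*·236.1573 + (1−p*)·97.0045]/1.2 = 187.5209. B = V − Δ·S = -90.7847.
(1,0): S=133.9400. Δ = (V_up−V_dn)/(S_up−S_dn) = (75.4777−12.7372)/(166.0856−99.1156) = 0.9368. V = [p*·75.4777 + (1−p*)·12.7372]/1.2 = 58.7154. B = V − Δ·S = -66.7655.
(1,1): S=224.4400. Δ = (V_up−V_dn)/(S_up−S_dn) = (187.5209−75.4777)/(278.3056−166.0856) = 0.9984. V = [p*·187.5209 + (1−p*)·75.4777]/1.2 = 148.7979. B = V − Δ·S = -75.2885.
(0,0): S=181.0000. Δ = (V_up−V_dn)/(S_up−S_dn) = (148.7979−58.7154)/(224.4400−133.9400) = 0.9954. V = [p*·148.7979 + (1−p*)·58.7154]/1.2 = 117.9927. B = V − Δ·S = -62.1722.
Self-financing check: at every node Δ·S+B equals the discounted successor values.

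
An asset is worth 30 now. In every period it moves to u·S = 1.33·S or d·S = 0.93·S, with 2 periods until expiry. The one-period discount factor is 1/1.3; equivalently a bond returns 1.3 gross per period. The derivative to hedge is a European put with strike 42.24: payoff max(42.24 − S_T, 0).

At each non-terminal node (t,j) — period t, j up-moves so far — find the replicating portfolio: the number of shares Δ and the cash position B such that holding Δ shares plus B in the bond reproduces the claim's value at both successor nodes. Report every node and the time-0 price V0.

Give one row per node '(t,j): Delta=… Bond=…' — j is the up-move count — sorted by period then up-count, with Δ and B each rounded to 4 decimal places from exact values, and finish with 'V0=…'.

(0,0): Delta=-0.3580 Bond=11.2161
(1,0): Delta=-1.0000 Bond=32.4923
(1,1): Delta=-0.3216 Bond=13.1286
V0=0.4757

Since d<R<u, set p* = (R−d)/(u−d) = 0.9250; price each node as the discounted p*-expectation of its children.
Terminal payoffs: V(2,0)=16.2930, V(2,1)=5.1330, V(2,2)=0.0000
Node (1,0) S=27.9000: V=(p*·5.1330+(1−p*)·16.2930)/1.3=4.5923; Δ=(5.1330−16.2930)/(37.1070−25.9470)=-1.0000; B=V−Δ·S=32.4923
Node (1,1) S=39.9000: V=(p*·0.0000+(1−p*)·5.1330)/1.3=0.2961; Δ=(0.0000−5.1330)/(53.0670−37.1070)=-0.3216; B=V−Δ·S=13.1286
Node (0,0) S=30.0000: V=(p*·0.2961+(1−p*)·4.5923)/1.3=0.4757; Δ=(0.2961−4.5923)/(39.9000−27.9000)=-0.3580; B=V−Δ·S=11.2161
Each (Δ,B) replicates both successor values, so the strategy is self-financing and V0 is arbitrage-free.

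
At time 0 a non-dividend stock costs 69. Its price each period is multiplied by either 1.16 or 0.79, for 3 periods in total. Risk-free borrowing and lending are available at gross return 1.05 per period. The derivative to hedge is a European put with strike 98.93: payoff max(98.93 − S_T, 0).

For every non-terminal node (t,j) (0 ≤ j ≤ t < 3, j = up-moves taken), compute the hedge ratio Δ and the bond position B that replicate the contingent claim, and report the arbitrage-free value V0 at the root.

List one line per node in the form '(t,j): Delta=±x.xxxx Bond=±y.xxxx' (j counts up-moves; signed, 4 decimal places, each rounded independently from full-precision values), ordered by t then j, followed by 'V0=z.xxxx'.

(0,0): Delta=-0.8461 Bond=77.4705
(1,0): Delta=-1.0000 Bond=89.7324
(1,1): Delta=-0.8018 Bond=77.7951
(2,0): Delta=-1.0000 Bond=94.2190
(2,1): Delta=-1.0000 Bond=94.2190
(2,2): Delta=-0.7447 Bond=76.3819
V0=19.0887

The replicating-portfolio and risk-neutral prices coincide; use p* = (1.05−0.79)/(1.16−0.79) = 0.7027 for the latter.
Payoff layer (t=3): V(3,0)=64.9103, V(3,1)=48.9770, V(3,2)=25.5813, V(3,3)=0.0000
Node (2,0) S=43.0629: V=(p*·48.9770+(1−p*)·64.9103)/1.05=51.1561; Δ=(48.9770−64.9103)/(49.9530−34.0197)=-1.0000; B=V−Δ·S=94.2190
Node (2,1) S=63.2316: V=(p*·25.5813+(1−p*)·48.9770)/1.05=30.9874; Δ=(25.5813−48.9770)/(73.3487−49.9530)=-1.0000; B=V−Δ·S=94.2190
Node (2,2) S=92.8464: V=(p*·0.0000+(1−p*)·25.5813)/1.05=7.2431; Δ=(0.0000−25.5813)/(107.7018−73.3487)=-0.7447; B=V−Δ·S=76.3819
Node (1,0) S=54.5100: V=(p*·30.9874+(1−p*)·51.1561)/1.05=35.2224; Δ=(30.9874−51.1561)/(63.2316−43.0629)=-1.0000; B=V−Δ·S=89.7324
Node (1,1) S=80.0400: V=(p*·7.2431+(1−p*)·30.9874)/1.05=13.6212; Δ=(7.2431−30.9874)/(92.8464−63.2316)=-0.8018; B=V−Δ·S=77.7951
Node (0,0) S=69.0000: V=(p*·13.6212+(1−p*)·35.2224)/1.05=19.0887; Δ=(13.6212−35.2224)/(80.0400−54.5100)=-0.8461; B=V−Δ·S=77.4705
The time-0 hedge costs 19.0887, which is the no-arbitrage price.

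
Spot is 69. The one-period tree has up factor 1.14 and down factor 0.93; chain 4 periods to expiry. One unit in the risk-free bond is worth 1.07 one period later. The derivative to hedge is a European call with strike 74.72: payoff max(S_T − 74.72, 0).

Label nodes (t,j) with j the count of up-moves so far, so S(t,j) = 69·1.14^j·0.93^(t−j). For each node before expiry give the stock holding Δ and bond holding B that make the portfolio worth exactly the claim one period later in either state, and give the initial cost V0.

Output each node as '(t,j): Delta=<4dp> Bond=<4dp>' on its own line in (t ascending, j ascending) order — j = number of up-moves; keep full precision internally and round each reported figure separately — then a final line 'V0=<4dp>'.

No-arbitrage ⇒ martingale measure with p* = (R−d)/(u−d) = 0.6667.
Terminal payoffs: V(4,0)=0.0000, V(4,1)=0.0000, V(4,2)=2.8377, V(4,3)=20.3507, V(4,4)=41.8183
Node (3,0) S=55.5006: V=(p*·0.0000+(1−p*)·0.0000)/1.07=0.0000; Δ=(0.0000−0.0000)/(63.2707−51.6156)=0.0000; B=V−Δ·S=0.0000
Node (3,1) S=68.0330: V=(p*·2.8377+(1−p*)·0.0000)/1.07=1.7680; Δ=(2.8377−0.0000)/(77.5577−63.2707)=0.1986; B=V−Δ·S=-11.7446
Node (3,2) S=83.3953: V=(p*·20.3507+(1−p*)·2.8377)/1.07=13.5636; Δ=(20.3507−2.8377)/(95.0707−77.5577)=1.0000; B=V−Δ·S=-69.8318
Node (3,3) S=102.2265: V=(p*·41.8183+(1−p*)·20.3507)/1.07=32.3948; Δ=(41.8183−20.3507)/(116.5383−95.0707)=1.0000; B=V−Δ·S=-69.8318
Node (2,0) S=59.6781: V=(p*·1.7680+(1−p*)·0.0000)/1.07=1.1016; Δ=(1.7680−0.0000)/(68.0330−55.5006)=0.1411; B=V−Δ·S=-7.3175
Node (2,1) S=73.1538: V=(p*·13.5636+(1−p*)·1.7680)/1.07=9.0016; Δ=(13.5636−1.7680)/(83.3953−68.0330)=0.7678; B=V−Δ·S=-47.1677
Node (2,2) S=89.6724: V=(p*·32.3948+(1−p*)·13.5636)/1.07=24.4091; Δ=(32.3948−13.5636)/(102.2265−83.3953)=1.0000; B=V−Δ·S=-65.2633
Node (1,0) S=64.1700: V=(p*·9.0016+(1−p*)·1.1016)/1.07=5.9516; Δ=(9.0016−1.1016)/(73.1538−59.6781)=0.5862; B=V−Δ·S=-31.6676
Node (1,1) S=78.6600: V=(p*·24.4091+(1−p*)·9.0016)/1.07=18.0124; Δ=(24.4091−9.0016)/(89.6724−73.1538)=0.9327; B=V−Δ·S=-55.3565
Node (0,0) S=69.0000: V=(p*·18.0124+(1−p*)·5.9516)/1.07=13.0768; Δ=(18.0124−5.9516)/(78.6600−64.1700)=0.8323; B=V−Δ·S=-44.3553
Self-financing check: at every node Δ·S+B equals the discounted successor values.

(0,0): Delta=0.8323 Bond=-44.3553
(1,0): Delta=0.5862 Bond=-31.6676
(1,1): Delta=0.9327 Bond=-55.3565
(2,0): Delta=0.1411 Bond=-7.3175
(2,1): Delta=0.7678 Bond=-47.1677
(2,2): Delta=1.0000 Bond=-65.2633
(3,0): Delta=0.0000 Bond=0.0000
(3,1): Delta=0.1986 Bond=-11.7446
(3,2): Delta=1.0000 Bond=-69.8318
(3,3): Delta=1.0000 Bond=-69.8318
V0=13.0768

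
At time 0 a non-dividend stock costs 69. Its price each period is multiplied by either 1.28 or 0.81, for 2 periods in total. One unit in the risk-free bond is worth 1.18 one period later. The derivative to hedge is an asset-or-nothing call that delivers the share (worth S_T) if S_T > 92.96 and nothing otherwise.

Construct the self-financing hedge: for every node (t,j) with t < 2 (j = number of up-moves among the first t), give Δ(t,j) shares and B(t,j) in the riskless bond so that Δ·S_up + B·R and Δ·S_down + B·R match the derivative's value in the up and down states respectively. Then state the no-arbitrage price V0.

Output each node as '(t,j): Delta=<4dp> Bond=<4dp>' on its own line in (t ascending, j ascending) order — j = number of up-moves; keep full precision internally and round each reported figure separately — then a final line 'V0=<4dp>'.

(0,0): Delta=2.3256 Bond=-110.1529
(1,0): Delta=0.0000 Bond=0.0000
(1,1): Delta=2.7234 Bond=-165.1103
V0=50.3168

No-arbitrage ⇒ martingale measure with p* = (R−d)/(u−d) = 0.7872.
Payoff layer (t=2): V(2,0)=0.0000, V(2,1)=0.0000, V(2,2)=113.0496
(1,0): S=55.8900. Δ = (V_up−V_dn)/(S_up−S_dn) = (0.0000−0.0000)/(71.5392−45.2709) = 0.0000. V = [p*·0.0000 + (1−p*)·0.0000]/1.18 = 0.0000. B = V − Δ·S = 0.0000.
(1,1): S=88.3200. Δ = (V_up−V_dn)/(S_up−S_dn) = (113.0496−0.0000)/(113.0496−71.5392) = 2.7234. V = [p*·113.0496 + (1−p*)·0.0000]/1.18 = 75.4208. B = V − Δ·S = -165.1103.
(0,0): S=69.0000. Δ = (V_up−V_dn)/(S_up−S_dn) = (75.4208−0.0000)/(88.3200−55.8900) = 2.3256. V = [p*·75.4208 + (1−p*)·0.0000]/1.18 = 50.3168. B = V − Δ·S = -110.1529.
Root portfolio cost Δ·69+B reproduces V0=50.3168.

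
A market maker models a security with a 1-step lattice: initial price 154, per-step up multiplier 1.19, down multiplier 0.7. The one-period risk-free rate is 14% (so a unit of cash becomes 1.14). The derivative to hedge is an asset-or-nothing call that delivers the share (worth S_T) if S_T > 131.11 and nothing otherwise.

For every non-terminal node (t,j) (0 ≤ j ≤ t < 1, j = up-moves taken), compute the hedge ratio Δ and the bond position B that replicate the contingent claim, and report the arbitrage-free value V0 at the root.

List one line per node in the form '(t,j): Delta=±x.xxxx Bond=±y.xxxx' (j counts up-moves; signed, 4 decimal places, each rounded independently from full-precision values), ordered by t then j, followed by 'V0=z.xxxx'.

Since d<R<u, set p* = (R−d)/(u−d) = 0.8980; price each node as the discounted p*-expectation of its children.
Terminal payoffs: V(1,0)=0.0000, V(1,1)=183.2600
(0,0): S=154.0000. Δ = (V_up−V_dn)/(S_up−S_dn) = (183.2600−0.0000)/(183.2600−107.8000) = 2.4286. V = [p*·183.2600 + (1−p*)·0.0000]/1.14 = 144.3509. B = V − Δ·S = -229.6491.
Root portfolio cost Δ·154+B reproduces V0=144.3509.

(0,0): Delta=2.4286 Bond=-229.6491
V0=144.3509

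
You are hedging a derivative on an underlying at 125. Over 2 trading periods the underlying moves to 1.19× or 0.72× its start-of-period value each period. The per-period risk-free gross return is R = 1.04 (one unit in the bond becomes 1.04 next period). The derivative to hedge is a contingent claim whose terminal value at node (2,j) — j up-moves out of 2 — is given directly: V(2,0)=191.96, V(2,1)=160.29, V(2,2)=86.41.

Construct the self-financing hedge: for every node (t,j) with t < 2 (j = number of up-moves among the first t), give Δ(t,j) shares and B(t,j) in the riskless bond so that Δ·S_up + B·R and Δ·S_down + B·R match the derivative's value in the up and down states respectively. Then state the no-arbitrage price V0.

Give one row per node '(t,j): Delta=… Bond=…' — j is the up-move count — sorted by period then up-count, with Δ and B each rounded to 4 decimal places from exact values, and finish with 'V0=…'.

No-arbitrage ⇒ martingale measure with p* = (R−d)/(u−d) = 0.6809.
At expiry t=2: V(2,0)=191.9600, V(2,1)=160.2900, V(2,2)=86.4100
Node (1,0) S=90.0000: V=(p*·160.2900+(1−p*)·191.9600)/1.04=163.8437; Δ=(160.2900−191.9600)/(107.1000−64.8000)=-0.7487; B=V−Δ·S=231.2267
Node (1,1) S=148.7500: V=(p*·86.4100+(1−p*)·160.2900)/1.04=105.7584; Δ=(86.4100−160.2900)/(177.0125−107.1000)=-1.0567; B=V−Δ·S=262.9499
Node (0,0) S=125.0000: V=(p*·105.7584+(1−p*)·163.8437)/1.04=119.5156; Δ=(105.7584−163.8437)/(148.7500−90.0000)=-0.9887; B=V−Δ·S=243.1014
Root portfolio cost Δ·125+B reproduces V0=119.5156.

(0,0): Delta=-0.9887 Bond=243.1014
(1,0): Delta=-0.7487 Bond=231.2267
(1,1): Delta=-1.0567 Bond=262.9499
V0=119.5156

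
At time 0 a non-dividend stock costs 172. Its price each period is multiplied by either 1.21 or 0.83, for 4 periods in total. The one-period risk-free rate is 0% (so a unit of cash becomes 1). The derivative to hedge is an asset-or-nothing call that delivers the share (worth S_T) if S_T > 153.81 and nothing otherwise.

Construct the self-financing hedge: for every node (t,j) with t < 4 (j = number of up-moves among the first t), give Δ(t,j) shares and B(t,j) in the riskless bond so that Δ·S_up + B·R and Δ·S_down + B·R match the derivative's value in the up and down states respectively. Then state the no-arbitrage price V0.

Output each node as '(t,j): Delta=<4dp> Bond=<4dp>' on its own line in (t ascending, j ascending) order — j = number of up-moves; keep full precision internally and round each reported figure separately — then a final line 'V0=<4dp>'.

(0,0): Delta=1.6498 Bond=-155.3130
(1,0): Delta=1.8743 Bond=-187.3617
(1,1): Delta=1.4595 Bond=-115.7234
(2,0): Delta=1.7237 Bond=-169.5178
(2,1): Delta=2.0019 Bond=-209.4043
(2,2): Delta=1.0000 Bond=0.0000
(3,0): Delta=0.0000 Bond=0.0000
(3,1): Delta=3.1842 Bond=-378.9220
(3,2): Delta=1.0000 Bond=0.0000
(3,3): Delta=1.0000 Bond=0.0000
V0=128.4463

The replicating-portfolio and risk-neutral prices coincide; use p* = (1−0.83)/(1.21−0.83) = 0.4474 for the latter.
Terminal payoffs: V(4,0)=0.0000, V(4,1)=0.0000, V(4,2)=173.4824, V(4,3)=252.9080, V(4,4)=368.6973
(3,0): S=98.3474. Δ = (V_up−V_dn)/(S_up−S_dn) = (0.0000−0.0000)/(119.0003−81.6283) = 0.0000. V = [p*·0.0000 + (1−p*)·0.0000]/1 = 0.0000. B = V − Δ·S = 0.0000.
(3,1): S=143.3739. Δ = (V_up−V_dn)/(S_up−S_dn) = (173.4824−0.0000)/(173.4824−119.0003) = 3.1842. V = [p*·173.4824 + (1−p*)·0.0000]/1 = 77.6105. B = V − Δ·S = -378.9220.
(3,2): S=209.0149. Δ = (V_up−V_dn)/(S_up−S_dn) = (252.9080−173.4824)/(252.9080−173.4824) = 1.0000. V = [p*·252.9080 + (1−p*)·173.4824]/1 = 209.0149. B = V − Δ·S = 0.0000.
(3,3): S=304.7085. Δ = (V_up−V_dn)/(S_up−S_dn) = (368.6973−252.9080)/(368.6973−252.9080) = 1.0000. V = [p*·368.6973 + (1−p*)·252.9080]/1 = 304.7085. B = V − Δ·S = 0.0000.
(2,0): S=118.4908. Δ = (V_up−V_dn)/(S_up−S_dn) = (77.6105−0.0000)/(143.3739−98.3474) = 1.7237. V = [p*·77.6105 + (1−p*)·0.0000]/1 = 34.7205. B = V − Δ·S = -169.5178.
(2,1): S=172.7396. Δ = (V_up−V_dn)/(S_up−S_dn) = (209.0149−77.6105)/(209.0149−143.3739) = 2.0019. V = [p*·209.0149 + (1−p*)·77.6105]/1 = 136.3967. B = V − Δ·S = -209.4043.
(2,2): S=251.8252. Δ = (V_up−V_dn)/(S_up−S_dn) = (304.7085−209.0149)/(304.7085−209.0149) = 1.0000. V = [p*·304.7085 + (1−p*)·209.0149]/1 = 251.8252. B = V − Δ·S = 0.0000.
(1,0): S=142.7600. Δ = (V_up−V_dn)/(S_up−S_dn) = (136.3967−34.7205)/(172.7396−118.4908) = 1.8743. V = [p*·136.3967 + (1−p*)·34.7205]/1 = 80.2072. B = V − Δ·S = -187.3617.
(1,1): S=208.1200. Δ = (V_up−V_dn)/(S_up−S_dn) = (251.8252−136.3967)/(251.8252−172.7396) = 1.4595. V = [p*·251.8252 + (1−p*)·136.3967]/1 = 188.0358. B = V − Δ·S = -115.7234.
(0,0): S=172.0000. Δ = (V_up−V_dn)/(S_up−S_dn) = (188.0358−80.2072)/(208.1200−142.7600) = 1.6498. V = [p*·188.0358 + (1−p*)·80.2072]/1 = 128.4463. B = V − Δ·S = -155.3130.
Root portfolio cost Δ·172+B reproduces V0=128.4463.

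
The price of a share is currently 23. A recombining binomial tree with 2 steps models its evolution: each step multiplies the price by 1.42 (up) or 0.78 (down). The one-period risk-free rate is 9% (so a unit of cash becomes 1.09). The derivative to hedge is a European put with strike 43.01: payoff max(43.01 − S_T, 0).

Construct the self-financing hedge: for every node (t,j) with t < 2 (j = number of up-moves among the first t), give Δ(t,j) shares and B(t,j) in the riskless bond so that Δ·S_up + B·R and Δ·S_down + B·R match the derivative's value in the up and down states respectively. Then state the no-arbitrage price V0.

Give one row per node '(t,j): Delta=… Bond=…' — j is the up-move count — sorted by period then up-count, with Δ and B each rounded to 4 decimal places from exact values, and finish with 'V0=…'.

(0,0): Delta=-0.8983 Bond=34.5276
(1,0): Delta=-1.0000 Bond=39.4587
(1,1): Delta=-0.8389 Bond=35.6938
V0=13.8656

Since d<R<u, set p* = (R−d)/(u−d) = 0.4844; price each node as the discounted p*-expectation of its children.
Terminal payoffs: V(2,0)=29.0168, V(2,1)=17.5352, V(2,2)=0.0000
Node (1,0) S=17.9400: V=(p*·17.5352+(1−p*)·29.0168)/1.09=21.5187; Δ=(17.5352−29.0168)/(25.4748−13.9932)=-1.0000; B=V−Δ·S=39.4587
Node (1,1) S=32.6600: V=(p*·0.0000+(1−p*)·17.5352)/1.09=8.2950; Δ=(0.0000−17.5352)/(46.3772−25.4748)=-0.8389; B=V−Δ·S=35.6938
Node (0,0) S=23.0000: V=(p*·8.2950+(1−p*)·21.5187)/1.09=13.8656; Δ=(8.2950−21.5187)/(32.6600−17.9400)=-0.8983; B=V−Δ·S=34.5276
Check: Δ(0,0)·S0 + B(0,0) = 13.8656 = V0.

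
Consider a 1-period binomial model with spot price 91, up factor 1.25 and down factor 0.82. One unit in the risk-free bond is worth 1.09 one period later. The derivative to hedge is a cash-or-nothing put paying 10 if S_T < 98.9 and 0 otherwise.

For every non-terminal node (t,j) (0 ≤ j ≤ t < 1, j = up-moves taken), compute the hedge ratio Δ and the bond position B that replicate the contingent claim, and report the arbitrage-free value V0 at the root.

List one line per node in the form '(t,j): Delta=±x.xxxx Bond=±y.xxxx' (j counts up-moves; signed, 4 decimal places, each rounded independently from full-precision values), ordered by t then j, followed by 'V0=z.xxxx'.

Under the risk-neutral measure, an up-move has probability p* = (R−d)/(u−d) = 0.6279 and values discount at R = 1.09.
At expiry t=1: V(1,0)=10.0000, V(1,1)=0.0000
  t=0,j=0: stock 91.0000 → up 113.7500 (V=0.0000), down 74.6200 (V=10.0000). Price 3.4137; hedge Δ=-0.2556, bond B=26.6695.
Check: Δ(0,0)·S0 + B(0,0) = 3.4137 = V0.

(0,0): Delta=-0.2556 Bond=26.6695
V0=3.4137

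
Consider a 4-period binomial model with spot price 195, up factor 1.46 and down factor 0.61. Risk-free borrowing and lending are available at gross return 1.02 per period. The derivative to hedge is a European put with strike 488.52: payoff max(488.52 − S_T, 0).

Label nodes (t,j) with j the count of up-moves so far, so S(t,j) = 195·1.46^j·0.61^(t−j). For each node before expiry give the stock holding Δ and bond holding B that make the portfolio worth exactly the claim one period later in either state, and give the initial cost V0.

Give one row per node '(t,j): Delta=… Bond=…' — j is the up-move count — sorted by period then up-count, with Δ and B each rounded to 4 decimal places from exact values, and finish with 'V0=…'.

(0,0): Delta=-0.7464 Bond=421.7404
(1,0): Delta=-1.0000 Bond=460.3433
(1,1): Delta=-0.6327 Bond=397.7997
(2,0): Delta=-1.0000 Bond=469.5502
(2,1): Delta=-1.0000 Bond=469.5502
(2,2): Delta=-0.4680 Bond=337.2933
(3,0): Delta=-1.0000 Bond=478.9412
(3,1): Delta=-1.0000 Bond=478.9412
(3,2): Delta=-1.0000 Bond=478.9412
(3,3): Delta=-0.2294 Bond=199.2663
V0=276.1963

The replicating-portfolio and risk-neutral prices coincide; use p* = (1.02−0.61)/(1.46−0.61) = 0.4824 for the latter.
At expiry t=4: V(4,0)=461.5206, V(4,1)=423.8985, V(4,2)=333.8522, V(4,3)=118.3314, V(4,4)=0.0000
  t=3,j=0: stock 44.2613 → up 64.6215 (V=423.8985), down 26.9994 (V=461.5206). Price 434.6799; hedge Δ=-1.0000, bond B=478.9412.
  t=3,j=1: stock 105.9369 → up 154.6678 (V=333.8522), down 64.6215 (V=423.8985). Price 373.0043; hedge Δ=-1.0000, bond B=478.9412.
  t=3,j=2: stock 253.5538 → up 370.1886 (V=118.3314), down 154.6678 (V=333.8522). Price 225.3874; hedge Δ=-1.0000, bond B=478.9412.
  t=3,j=3: stock 606.8665 → up 886.0251 (V=0.0000), down 370.1886 (V=118.3314). Price 60.0529; hedge Δ=-0.2294, bond B=199.2663.
  t=2,j=0: stock 72.5595 → up 105.9369 (V=373.0043), down 44.2613 (V=434.6799). Price 396.9907; hedge Δ=-1.0000, bond B=469.5502.
  t=2,j=1: stock 173.6670 → up 253.5538 (V=225.3874), down 105.9369 (V=373.0043). Price 295.8832; hedge Δ=-1.0000, bond B=469.5502.
  t=2,j=2: stock 415.6620 → up 606.8665 (V=60.0529), down 253.5538 (V=225.3874). Price 142.7821; hedge Δ=-0.4680, bond B=337.2933.
  t=1,j=0: stock 118.9500 → up 173.6670 (V=295.8832), down 72.5595 (V=396.9907). Price 341.3933; hedge Δ=-1.0000, bond B=460.3433.
  t=1,j=1: stock 284.7000 → up 415.6620 (V=142.7821), down 173.6670 (V=295.8832). Price 217.6808; hedge Δ=-0.6327, bond B=397.7997.
  t=0,j=0: stock 195.0000 → up 284.7000 (V=217.6808), down 118.9500 (V=341.3933). Price 276.1963; hedge Δ=-0.7464, bond B=421.7404.
The time-0 hedge costs 276.1963, which is the no-arbitrage price.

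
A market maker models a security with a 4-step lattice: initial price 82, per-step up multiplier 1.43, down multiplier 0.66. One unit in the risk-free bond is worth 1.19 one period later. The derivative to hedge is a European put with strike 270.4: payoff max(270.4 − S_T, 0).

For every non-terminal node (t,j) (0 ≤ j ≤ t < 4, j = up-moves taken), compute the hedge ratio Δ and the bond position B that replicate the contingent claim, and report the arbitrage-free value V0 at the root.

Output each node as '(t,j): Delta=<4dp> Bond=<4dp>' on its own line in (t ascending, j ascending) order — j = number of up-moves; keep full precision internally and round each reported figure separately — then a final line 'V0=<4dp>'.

No-arbitrage ⇒ martingale measure with p* = (R−d)/(u−d) = 0.6883.
Terminal values V(4,·): V(4,0)=254.8407, V(4,1)=236.6882, V(4,2)=197.3578, V(4,3)=112.1419, V(4,4)=0.0000
Node (3,0) S=23.5747: V=(p*·236.6882+(1−p*)·254.8407)/1.19=203.6522; Δ=(236.6882−254.8407)/(33.7118−15.5593)=-1.0000; B=V−Δ·S=227.2269
Node (3,1) S=51.0785: V=(p*·197.3578+(1−p*)·236.6882)/1.19=176.1484; Δ=(197.3578−236.6882)/(73.0422−33.7118)=-1.0000; B=V−Δ·S=227.2269
Node (3,2) S=110.6700: V=(p*·112.1419+(1−p*)·197.3578)/1.19=116.5569; Δ=(112.1419−197.3578)/(158.2581−73.0422)=-1.0000; B=V−Δ·S=227.2269
Node (3,3) S=239.7850: V=(p*·0.0000+(1−p*)·112.1419)/1.19=29.3725; Δ=(0.0000−112.1419)/(342.8925−158.2581)=-0.6074; B=V−Δ·S=175.0114
Node (2,0) S=35.7192: V=(p*·176.1484+(1−p*)·203.6522)/1.19=155.2278; Δ=(176.1484−203.6522)/(51.0785−23.5747)=-1.0000; B=V−Δ·S=190.9470
Node (2,1) S=77.3916: V=(p*·116.5569+(1−p*)·176.1484)/1.19=113.5554; Δ=(116.5569−176.1484)/(110.6700−51.0785)=-1.0000; B=V−Δ·S=190.9470
Node (2,2) S=167.6818: V=(p*·29.3725+(1−p*)·116.5569)/1.19=47.5184; Δ=(29.3725−116.5569)/(239.7850−110.6700)=-0.6752; B=V−Δ·S=160.7448
Node (1,0) S=54.1200: V=(p*·113.5554+(1−p*)·155.2278)/1.19=106.3396; Δ=(113.5554−155.2278)/(77.3916−35.7192)=-1.0000; B=V−Δ·S=160.4596
Node (1,1) S=117.2600: V=(p*·47.5184+(1−p*)·113.5554)/1.19=57.2280; Δ=(47.5184−113.5554)/(167.6818−77.3916)=-0.7314; B=V−Δ·S=142.9903
Node (0,0) S=82.0000: V=(p*·57.2280+(1−p*)·106.3396)/1.19=60.9542; Δ=(57.2280−106.3396)/(117.2600−54.1200)=-0.7778; B=V−Δ·S=124.7356
Each (Δ,B) replicates both successor values, so the strategy is self-financing and V0 is arbitrage-free.

(0,0): Delta=-0.7778 Bond=124.7356
(1,0): Delta=-1.0000 Bond=160.4596
(1,1): Delta=-0.7314 Bond=142.9903
(2,0): Delta=-1.0000 Bond=190.9470
(2,1): Delta=-1.0000 Bond=190.9470
(2,2): Delta=-0.6752 Bond=160.7448
(3,0): Delta=-1.0000 Bond=227.2269
(3,1): Delta=-1.0000 Bond=227.2269
(3,2): Delta=-1.0000 Bond=227.2269
(3,3): Delta=-0.6074 Bond=175.0114
V0=60.9542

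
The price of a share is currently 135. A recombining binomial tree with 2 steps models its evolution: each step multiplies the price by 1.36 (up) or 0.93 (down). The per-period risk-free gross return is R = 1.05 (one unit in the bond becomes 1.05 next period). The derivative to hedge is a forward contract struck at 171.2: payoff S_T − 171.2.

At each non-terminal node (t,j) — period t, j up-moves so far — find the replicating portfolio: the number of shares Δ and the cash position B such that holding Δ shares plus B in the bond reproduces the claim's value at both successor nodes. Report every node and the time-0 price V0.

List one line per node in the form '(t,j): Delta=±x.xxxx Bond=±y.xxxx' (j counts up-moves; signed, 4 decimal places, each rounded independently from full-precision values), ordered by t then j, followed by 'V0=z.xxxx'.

The replicating-portfolio and risk-neutral prices coincide; use p* = (1.05−0.93)/(1.36−0.93) = 0.2791 for the latter.
Terminal values V(2,·): V(2,0)=-54.4385, V(2,1)=-0.4520, V(2,2)=78.4960
  t=1,j=0: stock 125.5500 → up 170.7480 (V=-0.4520), down 116.7615 (V=-54.4385). Price -37.4976; hedge Δ=1.0000, bond B=-163.0476.
  t=1,j=1: stock 183.6000 → up 249.6960 (V=78.4960), down 170.7480 (V=-0.4520). Price 20.5524; hedge Δ=1.0000, bond B=-163.0476.
  t=0,j=0: stock 135.0000 → up 183.6000 (V=20.5524), down 125.5500 (V=-37.4976). Price -20.2834; hedge Δ=1.0000, bond B=-155.2834.
Self-financing check: at every node Δ·S+B equals the discounted successor values.

(0,0): Delta=1.0000 Bond=-155.2834
(1,0): Delta=1.0000 Bond=-163.0476
(1,1): Delta=1.0000 Bond=-163.0476
V0=-20.2834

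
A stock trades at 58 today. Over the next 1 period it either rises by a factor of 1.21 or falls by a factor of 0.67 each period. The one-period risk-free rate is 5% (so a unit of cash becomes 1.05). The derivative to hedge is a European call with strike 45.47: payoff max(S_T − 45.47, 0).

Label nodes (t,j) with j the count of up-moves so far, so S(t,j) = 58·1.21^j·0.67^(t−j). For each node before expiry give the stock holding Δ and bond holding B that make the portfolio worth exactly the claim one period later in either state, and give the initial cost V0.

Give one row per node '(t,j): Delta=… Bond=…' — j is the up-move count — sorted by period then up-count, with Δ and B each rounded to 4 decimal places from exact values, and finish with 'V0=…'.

Since d<R<u, set p* = (R−d)/(u−d) = 0.7037; price each node as the discounted p*-expectation of its children.
Terminal payoffs: V(1,0)=0.0000, V(1,1)=24.7100
(0,0): S=58.0000. Δ = (V_up−V_dn)/(S_up−S_dn) = (24.7100−0.0000)/(70.1800−38.8600) = 0.7890. V = [p*·24.7100 + (1−p*)·0.0000]/1.05 = 16.5605. B = V − Δ·S = -29.1988.
Check: Δ(0,0)·S0 + B(0,0) = 16.5605 = V0.

(0,0): Delta=0.7890 Bond=-29.1988
V0=16.5605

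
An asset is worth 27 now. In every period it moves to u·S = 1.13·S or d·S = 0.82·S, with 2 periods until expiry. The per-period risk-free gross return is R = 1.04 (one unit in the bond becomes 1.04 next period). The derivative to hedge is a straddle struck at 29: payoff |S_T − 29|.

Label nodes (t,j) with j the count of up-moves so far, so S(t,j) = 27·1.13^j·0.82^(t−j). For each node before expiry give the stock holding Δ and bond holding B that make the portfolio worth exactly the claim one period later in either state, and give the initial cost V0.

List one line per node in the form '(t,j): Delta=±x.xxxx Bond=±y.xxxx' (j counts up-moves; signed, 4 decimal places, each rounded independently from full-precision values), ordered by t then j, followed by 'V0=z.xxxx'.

The replicating-portfolio and risk-neutral prices coincide; use p* = (1.04−0.82)/(1.13−0.82) = 0.7097 for the latter.
At expiry t=2: V(2,0)=10.8452, V(2,1)=3.9818, V(2,2)=5.4763
Node (1,0) S=22.1400: V=(p*·3.9818+(1−p*)·10.8452)/1.04=5.7446; Δ=(3.9818−10.8452)/(25.0182−18.1548)=-1.0000; B=V−Δ·S=27.8846
Node (1,1) S=30.5100: V=(p*·5.4763+(1−p*)·3.9818)/1.04=4.8485; Δ=(5.4763−3.9818)/(34.4763−25.0182)=0.1580; B=V−Δ·S=0.0275
Node (0,0) S=27.0000: V=(p*·4.8485+(1−p*)·5.7446)/1.04=4.9122; Δ=(4.8485−5.7446)/(30.5100−22.1400)=-0.1071; B=V−Δ·S=7.8029
The time-0 hedge costs 4.9122, which is the no-arbitrage price.

(0,0): Delta=-0.1071 Bond=7.8029
(1,0): Delta=-1.0000 Bond=27.8846
(1,1): Delta=0.1580 Bond=0.0275
V0=4.9122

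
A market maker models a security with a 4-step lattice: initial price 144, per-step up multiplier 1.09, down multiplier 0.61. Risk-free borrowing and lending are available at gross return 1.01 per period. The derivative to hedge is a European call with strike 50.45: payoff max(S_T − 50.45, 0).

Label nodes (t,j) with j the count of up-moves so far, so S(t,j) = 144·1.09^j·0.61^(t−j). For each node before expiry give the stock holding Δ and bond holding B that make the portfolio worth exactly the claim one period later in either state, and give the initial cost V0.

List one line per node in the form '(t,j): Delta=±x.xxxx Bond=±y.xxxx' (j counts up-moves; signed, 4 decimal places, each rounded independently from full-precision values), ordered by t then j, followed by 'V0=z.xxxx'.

Risk-neutral probability p* = (R−d)/(u−d) = (1.01−0.61)/(1.09−0.61) = 0.8333.
At expiry t=4: V(4,0)=0.0000, V(4,1)=0.0000, V(4,2)=13.2112, V(4,3)=63.3053, V(4,4)=152.8178
(3,0): S=32.6853. Δ = (V_up−V_dn)/(S_up−S_dn) = (0.0000−0.0000)/(35.6269−19.9380) = 0.0000. V = [p*·0.0000 + (1−p*)·0.0000]/1.01 = 0.0000. B = V − Δ·S = 0.0000.
(3,1): S=58.4048. Δ = (V_up−V_dn)/(S_up−S_dn) = (13.2112−0.0000)/(63.6612−35.6269) = 0.4713. V = [p*·13.2112 + (1−p*)·0.0000]/1.01 = 10.9004. B = V − Δ·S = -16.6231.
(3,2): S=104.3627. Δ = (V_up−V_dn)/(S_up−S_dn) = (63.3053−13.2112)/(113.7553−63.6612) = 1.0000. V = [p*·63.3053 + (1−p*)·13.2112]/1.01 = 54.4122. B = V − Δ·S = -49.9505.
(3,3): S=186.4842. Δ = (V_up−V_dn)/(S_up−S_dn) = (152.8178−63.3053)/(203.2678−113.7553) = 1.0000. V = [p*·152.8178 + (1−p*)·63.3053]/1.01 = 136.5337. B = V − Δ·S = -49.9505.
(2,0): S=53.5824. Δ = (V_up−V_dn)/(S_up−S_dn) = (10.9004−0.0000)/(58.4048−32.6853) = 0.4238. V = [p*·10.9004 + (1−p*)·0.0000]/1.01 = 8.9937. B = V − Δ·S = -13.7154.
(2,1): S=95.7456. Δ = (V_up−V_dn)/(S_up−S_dn) = (54.4122−10.9004)/(104.3627−58.4048) = 0.9468. V = [p*·54.4122 + (1−p*)·10.9004]/1.01 = 46.6933. B = V − Δ·S = -43.9564.
(2,2): S=171.0864. Δ = (V_up−V_dn)/(S_up−S_dn) = (136.5337−54.4122)/(186.4842−104.3627) = 1.0000. V = [p*·136.5337 + (1−p*)·54.4122]/1.01 = 121.6305. B = V − Δ·S = -49.4559.
(1,0): S=87.8400. Δ = (V_up−V_dn)/(S_up−S_dn) = (46.6933−8.9937)/(95.7456−53.5824) = 0.8941. V = [p*·46.6933 + (1−p*)·8.9937]/1.01 = 40.0099. B = V − Δ·S = -38.5309.
(1,1): S=156.9600. Δ = (V_up−V_dn)/(S_up−S_dn) = (121.6305−46.6933)/(171.0864−95.7456) = 0.9946. V = [p*·121.6305 + (1−p*)·46.6933]/1.01 = 108.0603. B = V − Δ·S = -48.0588.
(0,0): S=144.0000. Δ = (V_up−V_dn)/(S_up−S_dn) = (108.0603−40.0099)/(156.9600−87.8400) = 0.9845. V = [p*·108.0603 + (1−p*)·40.0099]/1.01 = 95.7610. B = V − Δ·S = -46.0107.
Check: Δ(0,0)·S0 + B(0,0) = 95.7610 = V0.

(0,0): Delta=0.9845 Bond=-46.0107
(1,0): Delta=0.8941 Bond=-38.5309
(1,1): Delta=0.9946 Bond=-48.0588
(2,0): Delta=0.4238 Bond=-13.7154
(2,1): Delta=0.9468 Bond=-43.9564
(2,2): Delta=1.0000 Bond=-49.4559
(3,0): Delta=0.0000 Bond=0.0000
(3,1): Delta=0.4713 Bond=-16.6231
(3,2): Delta=1.0000 Bond=-49.9505
(3,3): Delta=1.0000 Bond=-49.9505
V0=95.7610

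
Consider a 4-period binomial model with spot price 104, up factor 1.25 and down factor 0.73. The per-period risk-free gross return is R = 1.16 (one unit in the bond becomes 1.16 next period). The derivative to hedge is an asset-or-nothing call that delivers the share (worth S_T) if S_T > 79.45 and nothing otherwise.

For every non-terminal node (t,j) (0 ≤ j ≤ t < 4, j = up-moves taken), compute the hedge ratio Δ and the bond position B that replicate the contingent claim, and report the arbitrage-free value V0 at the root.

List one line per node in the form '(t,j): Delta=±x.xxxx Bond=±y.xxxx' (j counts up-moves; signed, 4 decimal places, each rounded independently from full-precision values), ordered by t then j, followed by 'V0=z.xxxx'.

(0,0): Delta=1.0432 Bond=-4.9894
(1,0): Delta=1.2606 Bond=-22.2935
(1,1): Delta=1.0167 Bond=-2.3330
(2,0): Delta=2.1420 Bond=-74.7081
(2,1): Delta=1.1529 Bond=-15.6366
(2,2): Delta=1.0000 Bond=0.0000
(3,0): Delta=0.0000 Bond=0.0000
(3,1): Delta=2.4038 Bond=-104.7998
(3,2): Delta=1.0000 Bond=0.0000
(3,3): Delta=1.0000 Bond=0.0000
V0=103.5064

Risk-neutral probability p* = (R−d)/(u−d) = (1.16−0.73)/(1.25−0.73) = 0.8269.
Terminal values V(4,·): V(4,0)=0.0000, V(4,1)=0.0000, V(4,2)=86.5962, V(4,3)=148.2812, V(4,4)=253.9062
Node (3,0) S=40.4578: V=(p*·0.0000+(1−p*)·0.0000)/1.16=0.0000; Δ=(0.0000−0.0000)/(50.5722−29.5342)=0.0000; B=V−Δ·S=0.0000
Node (3,1) S=69.2770: V=(p*·86.5962+(1−p*)·0.0000)/1.16=61.7314; Δ=(86.5962−0.0000)/(86.5962−50.5722)=2.4038; B=V−Δ·S=-104.7998
Node (3,2) S=118.6250: V=(p*·148.2812+(1−p*)·86.5962)/1.16=118.6250; Δ=(148.2812−86.5962)/(148.2812−86.5962)=1.0000; B=V−Δ·S=0.0000
Node (3,3) S=203.1250: V=(p*·253.9062+(1−p*)·148.2812)/1.16=203.1250; Δ=(253.9062−148.2812)/(253.9062−148.2812)=1.0000; B=V−Δ·S=0.0000
Node (2,0) S=55.4216: V=(p*·61.7314+(1−p*)·0.0000)/1.16=44.0061; Δ=(61.7314−0.0000)/(69.2770−40.4578)=2.1420; B=V−Δ·S=-74.7081
Node (2,1) S=94.9000: V=(p*·118.6250+(1−p*)·61.7314)/1.16=93.7742; Δ=(118.6250−61.7314)/(118.6250−69.2770)=1.1529; B=V−Δ·S=-15.6366
Node (2,2) S=162.5000: V=(p*·203.1250+(1−p*)·118.6250)/1.16=162.5000; Δ=(203.1250−118.6250)/(203.1250−118.6250)=1.0000; B=V−Δ·S=0.0000
Node (1,0) S=75.9200: V=(p*·93.7742+(1−p*)·44.0061)/1.16=73.4142; Δ=(93.7742−44.0061)/(94.9000−55.4216)=1.2606; B=V−Δ·S=-22.2935
Node (1,1) S=130.0000: V=(p*·162.5000+(1−p*)·93.7742)/1.16=129.8320; Δ=(162.5000−93.7742)/(162.5000−94.9000)=1.0167; B=V−Δ·S=-2.3330
Node (0,0) S=104.0000: V=(p*·129.8320+(1−p*)·73.4142)/1.16=103.5064; Δ=(129.8320−73.4142)/(130.0000−75.9200)=1.0432; B=V−Δ·S=-4.9894
Self-financing check: at every node Δ·S+B equals the discounted successor values.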